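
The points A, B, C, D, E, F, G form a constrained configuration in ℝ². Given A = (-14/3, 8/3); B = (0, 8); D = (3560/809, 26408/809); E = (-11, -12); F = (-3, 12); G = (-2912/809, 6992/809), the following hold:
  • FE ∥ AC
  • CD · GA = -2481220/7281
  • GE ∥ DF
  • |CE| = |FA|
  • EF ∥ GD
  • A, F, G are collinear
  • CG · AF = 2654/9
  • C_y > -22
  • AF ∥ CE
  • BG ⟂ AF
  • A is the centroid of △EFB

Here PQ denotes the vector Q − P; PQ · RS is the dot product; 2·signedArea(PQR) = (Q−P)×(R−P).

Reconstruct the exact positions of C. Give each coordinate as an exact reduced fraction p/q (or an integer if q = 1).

C = (-38/3, -64/3)

1. C_x = -38/3  [AF ∥ CE ∩ FE ∥ AC]
2. C_y = -64/3  [AF ∥ CE ∩ FE ∥ AC]
   → C = (-38/3, -64/3)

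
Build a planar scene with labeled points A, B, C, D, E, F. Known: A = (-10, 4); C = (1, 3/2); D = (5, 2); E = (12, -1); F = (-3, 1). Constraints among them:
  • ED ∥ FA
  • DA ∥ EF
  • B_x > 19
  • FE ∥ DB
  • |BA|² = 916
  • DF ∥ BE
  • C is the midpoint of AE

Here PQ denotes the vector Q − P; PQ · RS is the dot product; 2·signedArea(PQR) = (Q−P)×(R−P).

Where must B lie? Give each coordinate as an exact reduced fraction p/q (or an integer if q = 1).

1. B_x = 20  [DF ∥ BE ∩ FE ∥ DB]
2. B_y = 0  [DF ∥ BE ∩ FE ∥ DB]
   → B = (20, 0)

B = (20, 0)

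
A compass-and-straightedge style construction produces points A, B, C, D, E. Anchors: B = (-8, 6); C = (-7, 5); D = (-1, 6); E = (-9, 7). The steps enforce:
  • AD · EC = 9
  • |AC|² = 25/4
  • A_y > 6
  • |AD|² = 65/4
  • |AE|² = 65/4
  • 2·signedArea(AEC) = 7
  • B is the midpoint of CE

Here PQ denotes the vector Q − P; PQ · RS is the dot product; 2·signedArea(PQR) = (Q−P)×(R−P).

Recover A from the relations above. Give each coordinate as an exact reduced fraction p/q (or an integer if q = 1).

1. A_x = -5  [2·signedArea(AEC) = 7 ∩ AD · EC = 9]
2. A_y = 13/2  [2·signedArea(AEC) = 7 ∩ AD · EC = 9]
   → A = (-5, 13/2)

A = (-5, 13/2)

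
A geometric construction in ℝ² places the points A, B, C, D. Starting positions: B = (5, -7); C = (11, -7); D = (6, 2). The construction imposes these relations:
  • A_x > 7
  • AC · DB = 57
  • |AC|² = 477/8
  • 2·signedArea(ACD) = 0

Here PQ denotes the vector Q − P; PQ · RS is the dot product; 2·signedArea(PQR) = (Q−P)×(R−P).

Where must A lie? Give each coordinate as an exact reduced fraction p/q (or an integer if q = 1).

A = (29/4, -1/4)

1. A_x = 29/4  [2·signedArea(ACD) = 0 ∩ AC · DB = 57]
2. A_y = -1/4  [2·signedArea(ACD) = 0 ∩ AC · DB = 57]
   → A = (29/4, -1/4)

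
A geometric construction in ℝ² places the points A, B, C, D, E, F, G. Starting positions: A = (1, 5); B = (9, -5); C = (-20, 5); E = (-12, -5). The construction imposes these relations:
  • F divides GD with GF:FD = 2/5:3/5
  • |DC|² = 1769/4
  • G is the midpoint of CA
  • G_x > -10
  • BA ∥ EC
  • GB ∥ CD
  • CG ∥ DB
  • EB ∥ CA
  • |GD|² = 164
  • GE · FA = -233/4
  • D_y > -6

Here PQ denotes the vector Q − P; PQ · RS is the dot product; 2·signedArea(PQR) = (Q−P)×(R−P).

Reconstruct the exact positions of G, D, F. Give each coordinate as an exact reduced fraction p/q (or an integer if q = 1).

1. G_x = -19/2  [G is the midpoint of CA]
2. G_y = 5  [G is the midpoint of CA]
   → G = (-19/2, 5)
3. D_x = -3/2  [CG ∥ DB ∩ GB ∥ CD]
4. D_y = -5  [CG ∥ DB ∩ GB ∥ CD]
   → D = (-3/2, -5)
5. F_x = -63/10  [F divides GD with GF:FD = 2/5:3/5]
6. F_y = 1  [F divides GD with GF:FD = 2/5:3/5]
   → F = (-63/10, 1)

D = (-3/2, -5)
F = (-63/10, 1)
G = (-19/2, 5)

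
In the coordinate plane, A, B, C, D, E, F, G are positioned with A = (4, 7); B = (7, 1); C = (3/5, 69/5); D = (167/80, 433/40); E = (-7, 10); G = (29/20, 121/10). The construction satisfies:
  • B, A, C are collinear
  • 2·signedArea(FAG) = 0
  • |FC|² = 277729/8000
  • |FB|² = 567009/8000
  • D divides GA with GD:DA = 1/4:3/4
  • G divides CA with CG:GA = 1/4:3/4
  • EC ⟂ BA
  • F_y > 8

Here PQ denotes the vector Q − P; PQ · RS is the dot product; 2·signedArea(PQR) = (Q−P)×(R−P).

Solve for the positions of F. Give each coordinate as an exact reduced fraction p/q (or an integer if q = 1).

F = (647/200, 853/100)

1. F_x = 647/200  [line -51/10·x + -51/20·y + 153/4 = 0 ∩ |FB|² = 567009/8000]
2. F_y = 853/100  [line -51/10·x + -51/20·y + 153/4 = 0 ∩ |FB|² = 567009/8000]
   → F = (647/200, 853/100)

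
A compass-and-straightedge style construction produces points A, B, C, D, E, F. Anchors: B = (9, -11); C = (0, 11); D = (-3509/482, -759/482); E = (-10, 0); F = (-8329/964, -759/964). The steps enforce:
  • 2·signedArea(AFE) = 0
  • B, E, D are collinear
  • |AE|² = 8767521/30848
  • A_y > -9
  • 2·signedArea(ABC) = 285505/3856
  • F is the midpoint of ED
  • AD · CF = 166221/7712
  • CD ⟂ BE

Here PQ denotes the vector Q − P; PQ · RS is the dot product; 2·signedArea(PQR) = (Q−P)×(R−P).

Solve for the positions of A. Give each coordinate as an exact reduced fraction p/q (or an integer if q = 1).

1. A_x = 17699/3856  [2·signedArea(AFE) = 0 ∩ AD · CF = 166221/7712]
2. A_y = -32571/3856  [2·signedArea(AFE) = 0 ∩ AD · CF = 166221/7712]
   → A = (17699/3856, -32571/3856)

A = (17699/3856, -32571/3856)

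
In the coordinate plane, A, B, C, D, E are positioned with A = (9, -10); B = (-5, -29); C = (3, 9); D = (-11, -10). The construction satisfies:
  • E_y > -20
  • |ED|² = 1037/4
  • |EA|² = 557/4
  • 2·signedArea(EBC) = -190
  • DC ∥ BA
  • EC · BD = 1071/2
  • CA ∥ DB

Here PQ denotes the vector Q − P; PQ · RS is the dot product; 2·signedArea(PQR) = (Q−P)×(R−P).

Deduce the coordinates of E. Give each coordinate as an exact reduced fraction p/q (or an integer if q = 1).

1. E_x = 2  [EC · BD = 1071/2 ∩ 2·signedArea(EBC) = -190]
2. E_y = -39/2  [EC · BD = 1071/2 ∩ 2·signedArea(EBC) = -190]
   → E = (2, -39/2)

E = (2, -39/2)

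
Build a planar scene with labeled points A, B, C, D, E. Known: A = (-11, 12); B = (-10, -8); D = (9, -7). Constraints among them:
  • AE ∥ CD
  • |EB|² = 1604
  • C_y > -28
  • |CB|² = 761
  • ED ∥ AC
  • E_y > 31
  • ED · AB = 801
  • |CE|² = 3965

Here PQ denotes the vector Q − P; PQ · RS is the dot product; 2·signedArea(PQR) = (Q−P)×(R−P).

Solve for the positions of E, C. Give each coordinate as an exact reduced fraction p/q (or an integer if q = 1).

1. E_x = -12  [line -1·x + 20·y + -652 = 0 ∩ |EB|² = 1604]
2. E_y = 32  [line -1·x + 20·y + -652 = 0 ∩ |EB|² = 1604]
   → E = (-12, 32)
3. C_x = 10  [AE ∥ CD ∩ ED ∥ AC]
4. C_y = -27  [AE ∥ CD ∩ ED ∥ AC]
   → C = (10, -27)

C = (10, -27)
E = (-12, 32)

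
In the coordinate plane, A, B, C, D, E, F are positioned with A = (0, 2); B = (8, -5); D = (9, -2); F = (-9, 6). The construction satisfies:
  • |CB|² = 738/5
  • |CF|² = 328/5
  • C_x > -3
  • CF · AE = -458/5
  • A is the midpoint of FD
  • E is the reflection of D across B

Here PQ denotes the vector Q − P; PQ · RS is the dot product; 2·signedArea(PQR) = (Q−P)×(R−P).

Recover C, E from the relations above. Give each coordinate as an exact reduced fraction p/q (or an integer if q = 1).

1. E_x = 7  [E is the reflection of D across B]
2. E_y = -8  [E is the reflection of D across B]
   → E = (7, -8)
3. C_x = -11/5  [line -7·x + 10·y + -157/5 = 0 ∩ |CF|² = 328/5]
4. C_y = 8/5  [line -7·x + 10·y + -157/5 = 0 ∩ |CF|² = 328/5]
   → C = (-11/5, 8/5)

C = (-11/5, 8/5)
E = (7, -8)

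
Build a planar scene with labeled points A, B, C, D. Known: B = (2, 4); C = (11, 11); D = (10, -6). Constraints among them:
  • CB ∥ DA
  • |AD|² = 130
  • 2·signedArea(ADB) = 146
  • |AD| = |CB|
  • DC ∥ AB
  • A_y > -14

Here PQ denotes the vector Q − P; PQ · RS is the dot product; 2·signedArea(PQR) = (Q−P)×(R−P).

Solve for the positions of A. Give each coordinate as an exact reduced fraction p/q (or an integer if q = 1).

1. A_x = 1  [DC ∥ AB ∩ CB ∥ DA]
2. A_y = -13  [DC ∥ AB ∩ CB ∥ DA]
   → A = (1, -13)

A = (1, -13)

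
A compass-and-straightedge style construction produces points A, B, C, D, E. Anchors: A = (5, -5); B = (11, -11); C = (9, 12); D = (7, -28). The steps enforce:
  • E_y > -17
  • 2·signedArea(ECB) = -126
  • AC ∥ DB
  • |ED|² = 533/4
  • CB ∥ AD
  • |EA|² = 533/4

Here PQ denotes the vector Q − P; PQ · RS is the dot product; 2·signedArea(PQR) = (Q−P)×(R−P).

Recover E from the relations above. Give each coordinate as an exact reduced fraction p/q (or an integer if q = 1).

1. E_x = 6  [line 23·x + 2·y + -105 = 0 ∩ |ED|² = 533/4]
2. E_y = -33/2  [line 23·x + 2·y + -105 = 0 ∩ |ED|² = 533/4]
   → E = (6, -33/2)

E = (6, -33/2)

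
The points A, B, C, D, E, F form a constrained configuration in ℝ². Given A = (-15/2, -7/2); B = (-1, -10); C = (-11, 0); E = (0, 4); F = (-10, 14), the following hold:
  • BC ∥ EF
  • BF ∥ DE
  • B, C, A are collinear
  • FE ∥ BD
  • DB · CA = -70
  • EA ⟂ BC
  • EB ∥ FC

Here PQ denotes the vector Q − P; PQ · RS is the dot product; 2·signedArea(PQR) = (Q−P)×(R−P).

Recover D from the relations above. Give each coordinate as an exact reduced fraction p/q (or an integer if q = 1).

D = (9, -20)

1. D_x = 9  [BF ∥ DE ∩ FE ∥ BD]
2. D_y = -20  [BF ∥ DE ∩ FE ∥ BD]
   → D = (9, -20)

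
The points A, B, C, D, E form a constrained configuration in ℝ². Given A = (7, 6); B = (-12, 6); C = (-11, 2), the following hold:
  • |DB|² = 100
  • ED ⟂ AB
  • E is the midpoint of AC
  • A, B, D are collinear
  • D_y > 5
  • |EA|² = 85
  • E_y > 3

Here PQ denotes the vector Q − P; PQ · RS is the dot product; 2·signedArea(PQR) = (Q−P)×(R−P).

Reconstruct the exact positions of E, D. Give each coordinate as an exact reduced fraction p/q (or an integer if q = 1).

1. E_x = -2  [E is the midpoint of AC]
2. E_y = 4  [E is the midpoint of AC]
   → E = (-2, 4)
3. D_x = -2  [A, B, D are collinear ∩ ED ⟂ AB]
4. D_y = 6  [A, B, D are collinear ∩ ED ⟂ AB]
   → D = (-2, 6)

D = (-2, 6)
E = (-2, 4)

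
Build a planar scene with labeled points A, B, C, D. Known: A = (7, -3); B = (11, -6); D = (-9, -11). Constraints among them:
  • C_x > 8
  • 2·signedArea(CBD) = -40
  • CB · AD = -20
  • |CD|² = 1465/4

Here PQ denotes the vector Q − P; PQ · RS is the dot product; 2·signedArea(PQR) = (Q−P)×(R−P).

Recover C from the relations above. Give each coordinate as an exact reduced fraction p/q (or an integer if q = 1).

1. C_x = 9  [2·signedArea(CBD) = -40 ∩ CB · AD = -20]
2. C_y = -9/2  [2·signedArea(CBD) = -40 ∩ CB · AD = -20]
   → C = (9, -9/2)

C = (9, -9/2)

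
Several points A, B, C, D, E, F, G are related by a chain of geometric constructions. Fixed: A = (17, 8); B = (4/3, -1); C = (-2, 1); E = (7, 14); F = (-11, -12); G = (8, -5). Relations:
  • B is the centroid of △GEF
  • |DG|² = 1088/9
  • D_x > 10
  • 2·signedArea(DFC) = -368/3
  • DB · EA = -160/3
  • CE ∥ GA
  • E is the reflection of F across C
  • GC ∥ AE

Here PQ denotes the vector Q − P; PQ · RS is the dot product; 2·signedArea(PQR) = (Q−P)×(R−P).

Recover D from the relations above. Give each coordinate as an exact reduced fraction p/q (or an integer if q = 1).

D = (32/3, 17/3)

1. D_x = 32/3  [DB · EA = -160/3 ∩ 2·signedArea(DFC) = -368/3]
2. D_y = 17/3  [DB · EA = -160/3 ∩ 2·signedArea(DFC) = -368/3]
   → D = (32/3, 17/3)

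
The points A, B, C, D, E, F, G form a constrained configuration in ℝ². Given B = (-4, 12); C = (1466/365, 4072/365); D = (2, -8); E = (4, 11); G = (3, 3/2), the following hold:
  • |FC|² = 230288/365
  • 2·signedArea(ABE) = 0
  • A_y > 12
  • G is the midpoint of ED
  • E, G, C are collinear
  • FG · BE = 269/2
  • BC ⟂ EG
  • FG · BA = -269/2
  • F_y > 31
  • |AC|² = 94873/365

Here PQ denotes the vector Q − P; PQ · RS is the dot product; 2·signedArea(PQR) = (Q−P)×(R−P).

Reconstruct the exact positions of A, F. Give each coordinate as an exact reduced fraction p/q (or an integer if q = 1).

1. A_x = -12  [line 1·x + 8·y + -92 = 0 ∩ |AC|² = 94873/365]
2. A_y = 13  [line 1·x + 8·y + -92 = 0 ∩ |AC|² = 94873/365]
   → A = (-12, 13)
3. F_x = -10  [line 8·x + -1·y + 112 = 0 ∩ |FC|² = 230288/365]
4. F_y = 32  [line 8·x + -1·y + 112 = 0 ∩ |FC|² = 230288/365]
   → F = (-10, 32)

A = (-12, 13)
F = (-10, 32)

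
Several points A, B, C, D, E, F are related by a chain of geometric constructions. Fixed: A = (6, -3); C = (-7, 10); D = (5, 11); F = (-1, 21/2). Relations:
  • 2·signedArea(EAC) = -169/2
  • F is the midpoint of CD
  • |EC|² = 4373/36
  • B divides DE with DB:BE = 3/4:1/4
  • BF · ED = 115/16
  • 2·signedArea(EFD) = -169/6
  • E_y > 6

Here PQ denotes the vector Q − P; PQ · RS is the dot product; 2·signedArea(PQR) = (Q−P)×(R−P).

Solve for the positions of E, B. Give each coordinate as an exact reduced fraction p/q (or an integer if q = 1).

B = (15/4, 59/8)
E = (10/3, 37/6)

1. E_x = 10/3  [2·signedArea(EAC) = -169/2 ∩ 2·signedArea(EFD) = -169/6]
2. E_y = 37/6  [2·signedArea(EAC) = -169/2 ∩ 2·signedArea(EFD) = -169/6]
   → E = (10/3, 37/6)
3. B_x = 15/4  [B divides DE with DB:BE = 3/4:1/4]
4. B_y = 59/8  [B divides DE with DB:BE = 3/4:1/4]
   → B = (15/4, 59/8)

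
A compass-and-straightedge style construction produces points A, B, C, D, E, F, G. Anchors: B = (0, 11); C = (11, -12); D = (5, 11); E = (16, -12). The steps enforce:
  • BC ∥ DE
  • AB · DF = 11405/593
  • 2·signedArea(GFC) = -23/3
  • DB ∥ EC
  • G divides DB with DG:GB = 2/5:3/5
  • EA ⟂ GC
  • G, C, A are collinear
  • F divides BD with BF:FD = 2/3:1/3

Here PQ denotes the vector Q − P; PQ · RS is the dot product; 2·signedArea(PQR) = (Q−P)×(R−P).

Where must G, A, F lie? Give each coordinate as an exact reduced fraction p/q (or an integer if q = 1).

A = (6843/593, -8036/593)
F = (10/3, 11)
G = (3, 11)

1. G_x = 3  [G divides DB with DG:GB = 2/5:3/5]
2. G_y = 11  [G divides DB with DG:GB = 2/5:3/5]
   → G = (3, 11)
3. A_x = 6843/593  [G, C, A are collinear ∩ EA ⟂ GC]
4. A_y = -8036/593  [G, C, A are collinear ∩ EA ⟂ GC]
   → A = (6843/593, -8036/593)
5. F_x = 10/3  [F divides BD with BF:FD = 2/3:1/3]
6. F_y = 11  [F divides BD with BF:FD = 2/3:1/3]
   → F = (10/3, 11)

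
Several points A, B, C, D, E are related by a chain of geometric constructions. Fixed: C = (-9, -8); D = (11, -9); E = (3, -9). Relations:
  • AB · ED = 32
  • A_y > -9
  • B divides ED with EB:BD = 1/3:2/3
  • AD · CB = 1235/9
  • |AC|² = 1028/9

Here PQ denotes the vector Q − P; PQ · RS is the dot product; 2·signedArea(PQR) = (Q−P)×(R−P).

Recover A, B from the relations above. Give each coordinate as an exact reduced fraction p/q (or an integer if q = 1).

A = (5/3, -26/3)
B = (17/3, -9)

1. B_x = 17/3  [B divides ED with EB:BD = 1/3:2/3]
2. B_y = -9  [B divides ED with EB:BD = 1/3:2/3]
   → B = (17/3, -9)
3. A_x = 5/3  [AB · ED = 32 ∩ AD · CB = 1235/9]
4. A_y = -26/3  [AB · ED = 32 ∩ AD · CB = 1235/9]
   → A = (5/3, -26/3)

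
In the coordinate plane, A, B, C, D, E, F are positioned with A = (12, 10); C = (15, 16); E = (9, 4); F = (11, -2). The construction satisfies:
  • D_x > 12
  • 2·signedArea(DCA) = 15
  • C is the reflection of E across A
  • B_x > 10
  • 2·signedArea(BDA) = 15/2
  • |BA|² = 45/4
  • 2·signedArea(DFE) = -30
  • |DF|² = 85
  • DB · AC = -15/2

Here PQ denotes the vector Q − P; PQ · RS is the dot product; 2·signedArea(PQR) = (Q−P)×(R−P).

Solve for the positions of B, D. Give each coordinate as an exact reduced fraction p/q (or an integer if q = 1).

B = (21/2, 7)
D = (13, 7)

1. D_x = 13  [2·signedArea(DCA) = 15 ∩ 2·signedArea(DFE) = -30]
2. D_y = 7  [2·signedArea(DCA) = 15 ∩ 2·signedArea(DFE) = -30]
   → D = (13, 7)
3. B_x = 21/2  [2·signedArea(BDA) = 15/2 ∩ DB · AC = -15/2]
4. B_y = 7  [2·signedArea(BDA) = 15/2 ∩ DB · AC = -15/2]
   → B = (21/2, 7)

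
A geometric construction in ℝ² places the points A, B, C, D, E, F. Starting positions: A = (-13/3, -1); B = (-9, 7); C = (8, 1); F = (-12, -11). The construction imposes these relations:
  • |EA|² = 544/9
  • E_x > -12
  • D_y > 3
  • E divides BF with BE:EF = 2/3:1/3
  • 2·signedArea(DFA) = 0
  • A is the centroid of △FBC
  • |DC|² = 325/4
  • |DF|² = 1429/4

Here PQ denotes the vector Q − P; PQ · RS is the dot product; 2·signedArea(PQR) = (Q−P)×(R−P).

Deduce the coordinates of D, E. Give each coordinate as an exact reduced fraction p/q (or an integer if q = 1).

D = (-1/2, 4)
E = (-11, -5)

1. D_x = -1/2  [line -10·x + 23/3·y + -107/3 = 0 ∩ |DF|² = 1429/4]
2. D_y = 4  [line -10·x + 23/3·y + -107/3 = 0 ∩ |DF|² = 1429/4]
   → D = (-1/2, 4)
3. E_x = -11  [E divides BF with BE:EF = 2/3:1/3]
4. E_y = -5  [E divides BF with BE:EF = 2/3:1/3]
   → E = (-11, -5)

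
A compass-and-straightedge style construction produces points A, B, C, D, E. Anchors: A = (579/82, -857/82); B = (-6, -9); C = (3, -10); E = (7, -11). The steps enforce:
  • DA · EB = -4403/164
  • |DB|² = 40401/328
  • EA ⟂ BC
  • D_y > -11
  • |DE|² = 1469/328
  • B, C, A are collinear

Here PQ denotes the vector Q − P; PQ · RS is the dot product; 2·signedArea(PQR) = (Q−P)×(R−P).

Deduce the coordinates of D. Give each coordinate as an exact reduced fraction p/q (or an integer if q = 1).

1. D_x = 825/164  [line 13·x + -2·y + -14079/164 = 0 ∩ |DB|² = 40401/328]
2. D_y = -1677/164  [line 13·x + -2·y + -14079/164 = 0 ∩ |DB|² = 40401/328]
   → D = (825/164, -1677/164)

D = (825/164, -1677/164)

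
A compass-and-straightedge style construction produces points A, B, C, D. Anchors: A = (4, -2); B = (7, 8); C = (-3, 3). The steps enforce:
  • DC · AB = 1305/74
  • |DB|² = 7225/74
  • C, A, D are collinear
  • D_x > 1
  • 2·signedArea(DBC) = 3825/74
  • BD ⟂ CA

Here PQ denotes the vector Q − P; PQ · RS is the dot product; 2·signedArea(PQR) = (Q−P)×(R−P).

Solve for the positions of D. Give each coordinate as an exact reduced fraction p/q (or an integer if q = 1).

D = (93/74, -3/74)

1. D_x = 93/74  [C, A, D are collinear ∩ BD ⟂ CA]
2. D_y = -3/74  [C, A, D are collinear ∩ BD ⟂ CA]
   → D = (93/74, -3/74)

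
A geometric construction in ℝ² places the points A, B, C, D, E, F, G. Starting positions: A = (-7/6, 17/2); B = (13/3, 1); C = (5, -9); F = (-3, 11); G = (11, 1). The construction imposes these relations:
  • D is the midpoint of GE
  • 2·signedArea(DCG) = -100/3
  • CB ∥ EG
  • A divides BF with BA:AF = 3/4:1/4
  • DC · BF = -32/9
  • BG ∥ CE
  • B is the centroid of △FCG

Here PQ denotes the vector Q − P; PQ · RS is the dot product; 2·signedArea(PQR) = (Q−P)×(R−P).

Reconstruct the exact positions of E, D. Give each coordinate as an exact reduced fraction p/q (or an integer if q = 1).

D = (34/3, -4)
E = (35/3, -9)

1. E_x = 35/3  [CB ∥ EG ∩ BG ∥ CE]
2. E_y = -9  [CB ∥ EG ∩ BG ∥ CE]
   → E = (35/3, -9)
3. D_x = 34/3  [D is the midpoint of GE]
4. D_y = -4  [D is the midpoint of GE]
   → D = (34/3, -4)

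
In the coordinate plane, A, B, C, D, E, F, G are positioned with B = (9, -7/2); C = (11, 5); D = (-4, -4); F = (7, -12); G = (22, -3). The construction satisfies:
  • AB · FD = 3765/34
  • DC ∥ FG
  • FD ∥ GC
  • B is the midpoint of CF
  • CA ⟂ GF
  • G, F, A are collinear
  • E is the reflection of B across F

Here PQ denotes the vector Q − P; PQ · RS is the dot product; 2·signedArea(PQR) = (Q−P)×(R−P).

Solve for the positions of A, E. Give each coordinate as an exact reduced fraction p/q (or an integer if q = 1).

A = (593/34, -195/34)
E = (5, -41/2)

1. A_x = 593/34  [G, F, A are collinear ∩ CA ⟂ GF]
2. A_y = -195/34  [G, F, A are collinear ∩ CA ⟂ GF]
   → A = (593/34, -195/34)
3. E_x = 5  [E is the reflection of B across F]
4. E_y = -41/2  [E is the reflection of B across F]
   → E = (5, -41/2)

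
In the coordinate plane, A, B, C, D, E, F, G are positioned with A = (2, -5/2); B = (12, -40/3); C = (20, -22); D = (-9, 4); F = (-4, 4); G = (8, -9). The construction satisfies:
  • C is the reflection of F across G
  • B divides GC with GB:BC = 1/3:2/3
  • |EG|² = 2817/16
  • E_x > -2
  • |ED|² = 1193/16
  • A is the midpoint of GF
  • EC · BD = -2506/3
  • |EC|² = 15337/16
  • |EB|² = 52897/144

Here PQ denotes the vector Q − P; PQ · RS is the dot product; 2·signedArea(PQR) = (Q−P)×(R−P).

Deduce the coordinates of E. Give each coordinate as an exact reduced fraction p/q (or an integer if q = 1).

E = (-1, 3/4)

1. E_x = -1  [line 21·x + -52/3·y + 34 = 0 ∩ |EC|² = 15337/16]
2. E_y = 3/4  [line 21·x + -52/3·y + 34 = 0 ∩ |EC|² = 15337/16]
   → E = (-1, 3/4)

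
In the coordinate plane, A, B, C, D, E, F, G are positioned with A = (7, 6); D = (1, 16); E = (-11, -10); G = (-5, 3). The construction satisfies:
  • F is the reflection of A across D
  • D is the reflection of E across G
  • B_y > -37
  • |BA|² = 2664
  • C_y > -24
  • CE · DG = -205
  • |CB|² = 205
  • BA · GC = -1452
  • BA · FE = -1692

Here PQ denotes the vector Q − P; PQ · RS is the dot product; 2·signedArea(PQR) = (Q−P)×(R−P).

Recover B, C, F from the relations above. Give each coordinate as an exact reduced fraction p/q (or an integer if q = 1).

1. F_x = -5  [F is the reflection of A across D]
2. F_y = 26  [F is the reflection of A across D]
   → F = (-5, 26)
3. B_x = -23  [line 6·x + 36·y + 1434 = 0 ∩ |BA|² = 2664]
4. B_y = -36  [line 6·x + 36·y + 1434 = 0 ∩ |BA|² = 2664]
   → B = (-23, -36)
5. C_x = -17  [CE · DG = -205 ∩ BA · GC = -1452]
6. C_y = -23  [CE · DG = -205 ∩ BA · GC = -1452]
   → C = (-17, -23)

B = (-23, -36)
C = (-17, -23)
F = (-5, 26)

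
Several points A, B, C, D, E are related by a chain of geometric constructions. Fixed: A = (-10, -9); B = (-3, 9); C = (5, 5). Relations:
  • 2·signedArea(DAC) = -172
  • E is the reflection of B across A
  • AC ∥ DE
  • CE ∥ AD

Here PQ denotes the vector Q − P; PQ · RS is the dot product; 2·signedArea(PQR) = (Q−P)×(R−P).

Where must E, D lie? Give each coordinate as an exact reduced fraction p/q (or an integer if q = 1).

D = (-32, -41)
E = (-17, -27)

1. E_x = -17  [E is the reflection of B across A]
2. E_y = -27  [E is the reflection of B across A]
   → E = (-17, -27)
3. D_x = -32  [AC ∥ DE ∩ CE ∥ AD]
4. D_y = -41  [AC ∥ DE ∩ CE ∥ AD]
   → D = (-32, -41)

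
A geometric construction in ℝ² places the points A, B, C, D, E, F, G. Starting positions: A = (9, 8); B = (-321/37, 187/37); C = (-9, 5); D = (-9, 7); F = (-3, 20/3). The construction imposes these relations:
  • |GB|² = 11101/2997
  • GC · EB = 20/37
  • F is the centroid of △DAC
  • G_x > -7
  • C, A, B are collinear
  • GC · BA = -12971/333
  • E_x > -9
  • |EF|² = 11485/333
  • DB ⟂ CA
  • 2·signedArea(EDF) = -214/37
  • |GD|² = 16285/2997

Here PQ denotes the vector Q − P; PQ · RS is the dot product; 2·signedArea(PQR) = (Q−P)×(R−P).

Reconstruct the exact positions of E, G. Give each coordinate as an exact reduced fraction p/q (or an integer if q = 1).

1. G_x = -257/37  [line -654/37·x + -109/37·y + -35098/333 = 0 ∩ |GD|² = 16285/2997]
2. G_y = 1964/333  [line -654/37·x + -109/37·y + -35098/333 = 0 ∩ |GD|² = 16285/2997]
   → G = (-257/37, 1964/333)
3. E_x = -327/37  [2·signedArea(EDF) = -214/37 ∩ GC · EB = 20/37]
4. E_y = 223/37  [2·signedArea(EDF) = -214/37 ∩ GC · EB = 20/37]
   → E = (-327/37, 223/37)

E = (-327/37, 223/37)
G = (-257/37, 1964/333)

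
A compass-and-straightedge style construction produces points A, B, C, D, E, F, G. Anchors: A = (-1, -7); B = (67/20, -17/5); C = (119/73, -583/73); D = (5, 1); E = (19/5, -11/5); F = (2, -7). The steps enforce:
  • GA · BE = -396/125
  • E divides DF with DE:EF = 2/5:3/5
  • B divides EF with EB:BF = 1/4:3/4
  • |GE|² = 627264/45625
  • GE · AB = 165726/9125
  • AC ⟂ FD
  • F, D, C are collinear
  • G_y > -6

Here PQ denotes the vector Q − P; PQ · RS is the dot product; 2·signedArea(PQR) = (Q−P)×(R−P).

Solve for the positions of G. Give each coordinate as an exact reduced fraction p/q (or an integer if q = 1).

1. G_x = 4559/1825  [GA · BE = -396/125 ∩ GE · AB = 165726/9125]
2. G_y = -10351/1825  [GA · BE = -396/125 ∩ GE · AB = 165726/9125]
   → G = (4559/1825, -10351/1825)

G = (4559/1825, -10351/1825)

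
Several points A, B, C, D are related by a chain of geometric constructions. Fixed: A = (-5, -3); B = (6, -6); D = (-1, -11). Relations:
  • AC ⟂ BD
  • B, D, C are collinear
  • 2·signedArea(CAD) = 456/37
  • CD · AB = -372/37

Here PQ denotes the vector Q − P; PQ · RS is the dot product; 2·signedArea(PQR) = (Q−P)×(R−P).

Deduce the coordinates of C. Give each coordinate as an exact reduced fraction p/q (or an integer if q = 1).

1. C_x = 5/37  [B, D, C are collinear ∩ AC ⟂ BD]
2. C_y = -377/37  [B, D, C are collinear ∩ AC ⟂ BD]
   → C = (5/37, -377/37)

C = (5/37, -377/37)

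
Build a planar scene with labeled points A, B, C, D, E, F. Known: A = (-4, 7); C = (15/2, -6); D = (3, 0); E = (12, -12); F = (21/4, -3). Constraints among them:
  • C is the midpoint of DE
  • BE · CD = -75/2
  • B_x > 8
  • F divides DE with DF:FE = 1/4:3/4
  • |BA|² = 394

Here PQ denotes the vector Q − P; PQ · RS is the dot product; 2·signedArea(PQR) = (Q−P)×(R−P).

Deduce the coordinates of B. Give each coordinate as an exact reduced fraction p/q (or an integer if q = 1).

B = (9, -8)

1. B_x = 9  [line 9/2·x + -6·y + -177/2 = 0 ∩ |BA|² = 394]
2. B_y = -8  [line 9/2·x + -6·y + -177/2 = 0 ∩ |BA|² = 394]
   → B = (9, -8)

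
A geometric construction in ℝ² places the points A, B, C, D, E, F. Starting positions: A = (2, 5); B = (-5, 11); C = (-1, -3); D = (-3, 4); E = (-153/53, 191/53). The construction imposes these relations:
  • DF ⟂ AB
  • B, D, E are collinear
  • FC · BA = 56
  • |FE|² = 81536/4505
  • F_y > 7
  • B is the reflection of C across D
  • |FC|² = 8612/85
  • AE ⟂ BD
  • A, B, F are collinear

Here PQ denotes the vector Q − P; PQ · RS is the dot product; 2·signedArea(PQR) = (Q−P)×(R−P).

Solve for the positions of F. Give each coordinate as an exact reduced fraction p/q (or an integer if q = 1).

F = (-33/85, 599/85)

1. F_x = -33/85  [A, B, F are collinear ∩ DF ⟂ AB]
2. F_y = 599/85  [A, B, F are collinear ∩ DF ⟂ AB]
   → F = (-33/85, 599/85)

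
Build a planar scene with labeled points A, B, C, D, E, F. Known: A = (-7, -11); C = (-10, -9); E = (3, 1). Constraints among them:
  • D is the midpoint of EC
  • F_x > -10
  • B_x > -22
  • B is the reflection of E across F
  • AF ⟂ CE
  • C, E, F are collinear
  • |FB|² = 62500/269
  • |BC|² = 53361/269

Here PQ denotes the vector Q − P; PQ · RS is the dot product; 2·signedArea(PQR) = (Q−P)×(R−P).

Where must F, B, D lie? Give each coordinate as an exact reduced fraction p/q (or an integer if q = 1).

B = (-5693/269, -4731/269)
D = (-7/2, -4)
F = (-2443/269, -2231/269)

1. F_x = -2443/269  [C, E, F are collinear ∩ AF ⟂ CE]
2. F_y = -2231/269  [C, E, F are collinear ∩ AF ⟂ CE]
   → F = (-2443/269, -2231/269)
3. B_x = -5693/269  [B is the reflection of E across F]
4. B_y = -4731/269  [B is the reflection of E across F]
   → B = (-5693/269, -4731/269)
5. D_x = -7/2  [D is the midpoint of EC]
6. D_y = -4  [D is the midpoint of EC]
   → D = (-7/2, -4)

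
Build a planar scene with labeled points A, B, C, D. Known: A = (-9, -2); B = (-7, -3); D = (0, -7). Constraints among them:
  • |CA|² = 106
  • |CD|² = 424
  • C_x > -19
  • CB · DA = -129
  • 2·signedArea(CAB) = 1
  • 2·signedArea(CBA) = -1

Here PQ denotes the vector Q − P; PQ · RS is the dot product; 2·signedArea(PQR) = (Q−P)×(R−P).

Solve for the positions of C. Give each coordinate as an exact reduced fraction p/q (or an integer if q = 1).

C = (-18, 3)

1. C_x = -18  [2·signedArea(CAB) = 1 ∩ CB · DA = -129]
2. C_y = 3  [2·signedArea(CAB) = 1 ∩ CB · DA = -129]
   → C = (-18, 3)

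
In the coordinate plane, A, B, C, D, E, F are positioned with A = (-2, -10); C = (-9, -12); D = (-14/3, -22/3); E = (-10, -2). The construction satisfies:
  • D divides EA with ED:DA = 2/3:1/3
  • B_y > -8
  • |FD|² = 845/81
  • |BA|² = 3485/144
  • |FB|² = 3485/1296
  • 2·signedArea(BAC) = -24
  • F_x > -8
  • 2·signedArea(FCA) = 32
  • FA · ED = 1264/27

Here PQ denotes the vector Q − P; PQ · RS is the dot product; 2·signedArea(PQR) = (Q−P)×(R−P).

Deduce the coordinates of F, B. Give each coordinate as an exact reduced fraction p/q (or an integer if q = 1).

B = (-77/12, -47/6)
F = (-71/9, -64/9)

1. F_x = -71/9  [2·signedArea(FCA) = 32 ∩ FA · ED = 1264/27]
2. F_y = -64/9  [2·signedArea(FCA) = 32 ∩ FA · ED = 1264/27]
   → F = (-71/9, -64/9)
3. B_x = -77/12  [line 2·x + -7·y + -42 = 0 ∩ |FB|² = 3485/1296]
4. B_y = -47/6  [line 2·x + -7·y + -42 = 0 ∩ |FB|² = 3485/1296]
   → B = (-77/12, -47/6)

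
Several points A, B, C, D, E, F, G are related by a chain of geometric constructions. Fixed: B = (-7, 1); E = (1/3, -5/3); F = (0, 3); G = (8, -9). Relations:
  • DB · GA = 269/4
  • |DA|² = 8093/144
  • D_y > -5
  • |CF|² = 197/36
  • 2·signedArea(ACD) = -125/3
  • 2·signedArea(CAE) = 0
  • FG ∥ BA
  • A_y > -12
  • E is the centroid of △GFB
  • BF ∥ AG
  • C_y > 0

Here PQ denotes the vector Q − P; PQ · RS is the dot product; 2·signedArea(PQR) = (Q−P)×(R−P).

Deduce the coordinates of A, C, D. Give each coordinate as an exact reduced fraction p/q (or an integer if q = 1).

A = (1, -11)
C = (1/6, 2/3)
D = (49/12, -25/6)

1. A_x = 1  [BF ∥ AG ∩ FG ∥ BA]
2. A_y = -11  [BF ∥ AG ∩ FG ∥ BA]
   → A = (1, -11)
3. D_x = 49/12  [line 7·x + 2·y + -81/4 = 0 ∩ |DA|² = 8093/144]
4. D_y = -25/6  [line 7·x + 2·y + -81/4 = 0 ∩ |DA|² = 8093/144]
   → D = (49/12, -25/6)
5. C_x = 1/6  [2·signedArea(CAE) = 0 ∩ 2·signedArea(ACD) = -125/3]
6. C_y = 2/3  [2·signedArea(CAE) = 0 ∩ 2·signedArea(ACD) = -125/3]
   → C = (1/6, 2/3)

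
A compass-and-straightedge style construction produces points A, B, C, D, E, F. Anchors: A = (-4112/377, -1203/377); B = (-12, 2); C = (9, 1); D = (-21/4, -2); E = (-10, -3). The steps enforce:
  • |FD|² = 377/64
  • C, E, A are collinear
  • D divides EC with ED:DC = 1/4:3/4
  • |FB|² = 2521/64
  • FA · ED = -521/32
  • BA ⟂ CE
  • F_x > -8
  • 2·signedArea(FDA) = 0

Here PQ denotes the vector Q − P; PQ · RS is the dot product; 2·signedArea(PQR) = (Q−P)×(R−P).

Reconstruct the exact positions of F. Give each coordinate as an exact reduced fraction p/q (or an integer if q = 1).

F = (-61/8, -5/2)

1. F_x = -61/8  [2·signedArea(FDA) = 0 ∩ FA · ED = -521/32]
2. F_y = -5/2  [2·signedArea(FDA) = 0 ∩ FA · ED = -521/32]
   → F = (-61/8, -5/2)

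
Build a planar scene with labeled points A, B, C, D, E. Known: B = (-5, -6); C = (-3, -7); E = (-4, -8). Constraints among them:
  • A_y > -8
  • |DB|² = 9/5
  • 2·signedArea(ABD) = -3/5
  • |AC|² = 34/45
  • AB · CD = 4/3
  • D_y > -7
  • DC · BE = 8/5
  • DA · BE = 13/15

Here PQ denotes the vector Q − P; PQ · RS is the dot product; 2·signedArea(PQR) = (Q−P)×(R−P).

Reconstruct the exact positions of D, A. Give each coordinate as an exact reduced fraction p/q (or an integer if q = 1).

1. D_x = -19/5  [line -1·x + 2·y + 47/5 = 0 ∩ |DB|² = 9/5]
2. D_y = -33/5  [line -1·x + 2·y + 47/5 = 0 ∩ |DB|² = 9/5]
   → D = (-19/5, -33/5)
3. A_x = -58/15  [AB · CD = 4/3 ∩ 2·signedArea(ABD) = -3/5]
4. A_y = -106/15  [AB · CD = 4/3 ∩ 2·signedArea(ABD) = -3/5]
   → A = (-58/15, -106/15)

A = (-58/15, -106/15)
D = (-19/5, -33/5)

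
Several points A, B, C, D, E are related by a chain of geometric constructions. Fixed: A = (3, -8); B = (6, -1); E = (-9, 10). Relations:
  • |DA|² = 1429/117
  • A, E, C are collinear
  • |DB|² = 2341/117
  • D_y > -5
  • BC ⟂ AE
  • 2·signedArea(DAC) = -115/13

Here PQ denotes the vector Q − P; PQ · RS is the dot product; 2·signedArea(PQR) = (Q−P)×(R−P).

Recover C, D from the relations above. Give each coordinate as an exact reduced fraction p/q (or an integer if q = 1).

1. C_x = 9/13  [A, E, C are collinear ∩ BC ⟂ AE]
2. C_y = -59/13  [A, E, C are collinear ∩ BC ⟂ AE]
   → C = (9/13, -59/13)
3. D_x = 42/13  [line -45/13·x + -30/13·y + 10/13 = 0 ∩ |DA|² = 1429/117]
4. D_y = -176/39  [line -45/13·x + -30/13·y + 10/13 = 0 ∩ |DA|² = 1429/117]
   → D = (42/13, -176/39)

C = (9/13, -59/13)
D = (42/13, -176/39)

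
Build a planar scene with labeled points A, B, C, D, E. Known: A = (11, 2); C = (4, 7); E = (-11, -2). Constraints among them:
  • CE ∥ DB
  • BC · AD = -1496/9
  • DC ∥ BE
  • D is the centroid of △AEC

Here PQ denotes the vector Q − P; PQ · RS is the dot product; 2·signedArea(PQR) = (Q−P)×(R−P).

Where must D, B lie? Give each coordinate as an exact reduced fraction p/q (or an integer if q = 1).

1. D_x = 4/3  [D is the centroid of △AEC]
2. D_y = 7/3  [D is the centroid of △AEC]
   → D = (4/3, 7/3)
3. B_x = -41/3  [DC ∥ BE ∩ CE ∥ DB]
4. B_y = -20/3  [DC ∥ BE ∩ CE ∥ DB]
   → B = (-41/3, -20/3)

B = (-41/3, -20/3)
D = (4/3, 7/3)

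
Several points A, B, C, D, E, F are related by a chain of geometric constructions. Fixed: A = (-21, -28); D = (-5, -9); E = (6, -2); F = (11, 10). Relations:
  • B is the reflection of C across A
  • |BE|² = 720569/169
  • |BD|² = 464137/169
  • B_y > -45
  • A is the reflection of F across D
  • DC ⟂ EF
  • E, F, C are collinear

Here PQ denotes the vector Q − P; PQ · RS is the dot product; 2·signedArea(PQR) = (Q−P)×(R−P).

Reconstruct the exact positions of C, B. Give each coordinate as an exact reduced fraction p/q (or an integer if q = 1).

B = (-7417/169, -7458/169)
C = (319/169, -2006/169)

1. C_x = 319/169  [E, F, C are collinear ∩ DC ⟂ EF]
2. C_y = -2006/169  [E, F, C are collinear ∩ DC ⟂ EF]
   → C = (319/169, -2006/169)
3. B_x = -7417/169  [B is the reflection of C across A]
4. B_y = -7458/169  [B is the reflection of C across A]
   → B = (-7417/169, -7458/169)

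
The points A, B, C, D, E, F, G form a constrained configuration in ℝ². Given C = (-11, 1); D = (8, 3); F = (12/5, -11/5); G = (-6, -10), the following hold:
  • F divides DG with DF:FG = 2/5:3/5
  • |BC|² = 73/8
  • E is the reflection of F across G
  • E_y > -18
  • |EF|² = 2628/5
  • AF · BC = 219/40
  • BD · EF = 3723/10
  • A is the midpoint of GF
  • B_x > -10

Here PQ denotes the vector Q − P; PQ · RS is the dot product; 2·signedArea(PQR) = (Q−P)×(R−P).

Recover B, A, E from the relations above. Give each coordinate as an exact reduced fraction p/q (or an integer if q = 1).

A = (-9/5, -61/10)
B = (-39/4, -7/4)
E = (-72/5, -89/5)

1. A_x = -9/5  [A is the midpoint of GF]
2. A_y = -61/10  [A is the midpoint of GF]
   → A = (-9/5, -61/10)
3. E_x = -72/5  [E is the reflection of F across G]
4. E_y = -89/5  [E is the reflection of F across G]
   → E = (-72/5, -89/5)
5. B_x = -39/4  [line -84/5·x + -78/5·y + -1911/10 = 0 ∩ |BC|² = 73/8]
6. B_y = -7/4  [line -84/5·x + -78/5·y + -1911/10 = 0 ∩ |BC|² = 73/8]
   → B = (-39/4, -7/4)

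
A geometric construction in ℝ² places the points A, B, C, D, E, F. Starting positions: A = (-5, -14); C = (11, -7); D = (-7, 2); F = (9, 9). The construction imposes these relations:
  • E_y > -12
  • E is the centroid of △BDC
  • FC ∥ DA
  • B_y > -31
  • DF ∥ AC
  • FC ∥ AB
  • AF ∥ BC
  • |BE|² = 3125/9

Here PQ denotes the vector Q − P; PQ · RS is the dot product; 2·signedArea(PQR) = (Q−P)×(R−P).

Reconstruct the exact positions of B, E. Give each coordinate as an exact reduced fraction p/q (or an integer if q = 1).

1. B_x = -3  [AF ∥ BC ∩ FC ∥ AB]
2. B_y = -30  [AF ∥ BC ∩ FC ∥ AB]
   → B = (-3, -30)
3. E_x = 1/3  [E is the centroid of △BDC]
4. E_y = -35/3  [E is the centroid of △BDC]
   → E = (1/3, -35/3)

B = (-3, -30)
E = (1/3, -35/3)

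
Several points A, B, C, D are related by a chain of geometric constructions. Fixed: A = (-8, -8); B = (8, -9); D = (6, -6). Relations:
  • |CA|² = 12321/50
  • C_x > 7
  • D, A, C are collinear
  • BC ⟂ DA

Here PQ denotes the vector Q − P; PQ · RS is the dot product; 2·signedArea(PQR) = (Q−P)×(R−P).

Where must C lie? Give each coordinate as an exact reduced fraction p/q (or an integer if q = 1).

C = (377/50, -289/50)

1. C_x = 377/50  [D, A, C are collinear ∩ BC ⟂ DA]
2. C_y = -289/50  [D, A, C are collinear ∩ BC ⟂ DA]
   → C = (377/50, -289/50)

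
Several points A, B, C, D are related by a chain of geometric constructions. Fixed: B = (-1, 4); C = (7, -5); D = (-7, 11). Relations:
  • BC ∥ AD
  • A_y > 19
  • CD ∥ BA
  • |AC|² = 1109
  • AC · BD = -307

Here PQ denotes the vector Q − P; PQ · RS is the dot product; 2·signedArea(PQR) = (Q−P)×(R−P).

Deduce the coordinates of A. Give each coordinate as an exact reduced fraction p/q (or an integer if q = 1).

1. A_x = -15  [BC ∥ AD ∩ CD ∥ BA]
2. A_y = 20  [BC ∥ AD ∩ CD ∥ BA]
   → A = (-15, 20)

A = (-15, 20)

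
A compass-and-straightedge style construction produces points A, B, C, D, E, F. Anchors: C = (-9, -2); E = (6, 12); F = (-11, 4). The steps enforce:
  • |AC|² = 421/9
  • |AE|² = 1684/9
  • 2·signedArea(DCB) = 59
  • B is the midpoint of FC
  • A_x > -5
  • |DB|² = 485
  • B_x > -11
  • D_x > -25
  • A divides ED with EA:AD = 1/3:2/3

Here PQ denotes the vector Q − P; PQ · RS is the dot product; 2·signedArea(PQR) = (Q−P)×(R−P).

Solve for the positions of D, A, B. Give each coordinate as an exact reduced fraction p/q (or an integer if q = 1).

A = (-4, 8/3)
B = (-10, 1)
D = (-24, -16)

1. B_x = -10  [B is the midpoint of FC]
2. B_y = 1  [B is the midpoint of FC]
   → B = (-10, 1)
3. D_x = -24  [line -3·x + -1·y + -88 = 0 ∩ |DB|² = 485]
4. D_y = -16  [line -3·x + -1·y + -88 = 0 ∩ |DB|² = 485]
   → D = (-24, -16)
5. A_x = -4  [A divides ED with EA:AD = 1/3:2/3]
6. A_y = 8/3  [A divides ED with EA:AD = 1/3:2/3]
   → A = (-4, 8/3)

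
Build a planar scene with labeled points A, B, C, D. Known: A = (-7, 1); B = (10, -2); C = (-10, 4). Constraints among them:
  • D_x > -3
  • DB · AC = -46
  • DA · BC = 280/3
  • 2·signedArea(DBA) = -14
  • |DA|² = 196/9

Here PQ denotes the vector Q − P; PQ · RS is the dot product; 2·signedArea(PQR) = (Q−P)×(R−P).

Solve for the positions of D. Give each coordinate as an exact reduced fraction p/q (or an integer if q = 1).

D = (-7/3, 1)

1. D_x = -7/3  [DB · AC = -46 ∩ 2·signedArea(DBA) = -14]
2. D_y = 1  [DB · AC = -46 ∩ 2·signedArea(DBA) = -14]
   → D = (-7/3, 1)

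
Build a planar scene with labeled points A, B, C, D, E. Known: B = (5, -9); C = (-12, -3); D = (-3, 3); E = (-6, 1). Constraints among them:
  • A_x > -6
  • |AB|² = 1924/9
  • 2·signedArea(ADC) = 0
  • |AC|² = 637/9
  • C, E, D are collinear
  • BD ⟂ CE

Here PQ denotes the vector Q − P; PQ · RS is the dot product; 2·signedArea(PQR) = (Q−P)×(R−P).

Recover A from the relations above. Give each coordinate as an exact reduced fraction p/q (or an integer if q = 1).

A = (-5, 5/3)

1. A_x = -5  [line 6·x + -9·y + 45 = 0 ∩ |AC|² = 637/9]
2. A_y = 5/3  [line 6·x + -9·y + 45 = 0 ∩ |AC|² = 637/9]
   → A = (-5, 5/3)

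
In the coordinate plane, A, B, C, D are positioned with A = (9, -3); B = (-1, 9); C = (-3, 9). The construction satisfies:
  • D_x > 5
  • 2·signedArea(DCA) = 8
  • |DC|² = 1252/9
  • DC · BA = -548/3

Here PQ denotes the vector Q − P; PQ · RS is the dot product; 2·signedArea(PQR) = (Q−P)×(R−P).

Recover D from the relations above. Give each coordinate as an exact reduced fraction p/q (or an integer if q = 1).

1. D_x = 17/3  [2·signedArea(DCA) = 8 ∩ DC · BA = -548/3]
2. D_y = 1  [2·signedArea(DCA) = 8 ∩ DC · BA = -548/3]
   → D = (17/3, 1)

D = (17/3, 1)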